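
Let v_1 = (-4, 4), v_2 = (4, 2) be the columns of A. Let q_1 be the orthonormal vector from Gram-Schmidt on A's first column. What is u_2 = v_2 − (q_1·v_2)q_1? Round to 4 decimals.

u_2 = (3.0000, 3.0000)

q_1 = v_1/‖v_1‖ = (-4, 4)/5.6569 = (-0.7071, 0.7071).
r_{12} = q_1·v_2 = -1.4142.
u_2 = v_2 + 1.4142·q_1 = (3.0000, 3.0000).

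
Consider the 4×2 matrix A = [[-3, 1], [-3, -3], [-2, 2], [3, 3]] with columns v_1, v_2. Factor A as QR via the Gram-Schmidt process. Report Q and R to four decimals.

e_1 = v_1/‖v_1‖ = (-3, -3, -2, 3)/5.5678 = (-0.5388, -0.5388, -0.3592, 0.5388).
r_{12} = e_1·v_2 = 1.9757.
u_2 = v_2 − 1.9757·e_1 = (2.0645, -1.9355, 2.7097, 1.9355).
‖u_2‖ = 4.3700, so e_2 = (0.4724, -0.4429, 0.6201, 0.4429).

Q = [[-0.5388, 0.4724], [-0.5388, -0.4429], [-0.3592, 0.6201], [0.5388, 0.4429]], R = [[5.5678, 1.9757], [0.0000, 4.3700]]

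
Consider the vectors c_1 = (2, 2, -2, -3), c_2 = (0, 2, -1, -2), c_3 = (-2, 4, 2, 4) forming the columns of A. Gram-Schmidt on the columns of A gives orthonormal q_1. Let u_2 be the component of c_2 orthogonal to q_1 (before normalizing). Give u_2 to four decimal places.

q_1 = c_1/‖c_1‖ = (2, 2, -2, -3)/4.5826 = (0.4364, 0.4364, -0.4364, -0.6547).
r_{12} = q_1·c_2 = 2.6186.
u_2 = c_2 − 2.6186·q_1 = (-1.1429, 0.8571, 0.1429, -0.2857).

u_2 = (-1.1429, 0.8571, 0.1429, -0.2857)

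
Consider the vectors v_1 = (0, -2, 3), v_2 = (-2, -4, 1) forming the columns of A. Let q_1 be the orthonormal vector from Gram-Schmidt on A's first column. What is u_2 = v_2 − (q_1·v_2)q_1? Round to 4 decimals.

q_1 = v_1/‖v_1‖ = (0, -2, 3)/3.6056 = (0.0000, -0.5547, 0.8321).
r_{12} = q_1·v_2 = 3.0509.
u_2 = v_2 − 3.0509·q_1 = (-2.0000, -2.3077, -1.5385).

u_2 = (-2.0000, -2.3077, -1.5385)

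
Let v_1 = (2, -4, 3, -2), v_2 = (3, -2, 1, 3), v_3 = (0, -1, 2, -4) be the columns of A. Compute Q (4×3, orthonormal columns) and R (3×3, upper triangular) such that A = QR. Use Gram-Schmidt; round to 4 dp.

v_1 = (2, -4, 3, -2); ‖v_1‖ = 5.7446, so q_1 = (0.3482, -0.6963, 0.5222, -0.3482).
q_1·v_2 = 0.3482·3 + (-0.6963)·(-2) + 0.5222·1 + (-0.3482)·3 = 1.9149.
u_2 = v_2 − 1.9149·q_1 = (2.3333, -0.6667, 0.0000, 3.6667).
‖u_2‖ = 4.3970, so q_2 = (0.5307, -0.1516, 0.0000, 0.8339).
q_1·v_3 = 0.3482·0 + (-0.6963)·(-1) + 0.5222·2 + (-0.3482)·(-4) = 3.1334; q_2·v_3 = 0.5307·0 + (-0.1516)·(-1) + 0.0000·2 + 0.8339·(-4) = -3.1840.
u_3 = v_3 − 3.1334·q_1 + 3.1840·q_2 = (0.5987, 0.6991, 0.3636, -0.2539).
‖u_3‖ = 1.0217, so q_3 = (0.5860, 0.6842, 0.3559, -0.2485).

Q = [[0.3482, 0.5307, 0.5860], [-0.6963, -0.1516, 0.6842], [0.5222, 0.0000, 0.3559], [-0.3482, 0.8339, -0.2485]], R = [[5.7446, 1.9149, 3.1334], [0.0000, 4.3970, -3.1840], [0.0000, 0.0000, 1.0217]]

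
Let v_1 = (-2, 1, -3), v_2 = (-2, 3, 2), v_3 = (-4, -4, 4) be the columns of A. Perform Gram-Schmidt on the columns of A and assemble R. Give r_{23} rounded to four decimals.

r_{23} = 1.1111

v_1 = (-2, 1, -3); ‖v_1‖ = 3.7417, so e_1 = (-0.5345, 0.2673, -0.8018).
e_1·v_2 = (-0.5345)·(-2) + 0.2673·3 + (-0.8018)·2 = 0.2673.
u_2 = v_2 − 0.2673·e_1 = (-1.8571, 2.9286, 2.2143).
‖u_2‖ = 4.1144, so e_2 = (-0.4514, 0.7118, 0.5382).
r_{23} = e_2·v_3 = 1.1111.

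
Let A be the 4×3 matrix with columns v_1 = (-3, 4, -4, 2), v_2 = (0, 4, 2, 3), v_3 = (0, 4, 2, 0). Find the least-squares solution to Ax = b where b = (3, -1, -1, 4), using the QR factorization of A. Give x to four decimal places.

x = (-0.1746, 1.4497, -1.6799)

v_1 = (-3, 4, -4, 2); ‖v_1‖ = 6.7082, so e_1 = (-0.4472, 0.5963, -0.5963, 0.2981).
e_1·v_2 = (-0.4472)·0 + 0.5963·4 + (-0.5963)·2 + 0.2981·3 = 2.0870.
u_2 = v_2 − 2.0870·e_1 = (0.9333, 2.7556, 3.2444, 2.3778).
‖u_2‖ = 4.9643, so e_2 = (0.1880, 0.5551, 0.6536, 0.4790).
e_1·v_3 = (-0.4472)·0 + 0.5963·4 + (-0.5963)·2 + 0.2981·0 = 1.1926; e_2·v_3 = 0.1880·0 + 0.5551·4 + 0.6536·2 + 0.4790·0 = 3.5274.
u_3 = v_3 − 1.1926·e_1 − 3.5274·e_2 = (-0.1298, 1.3309, 0.4058, -2.0451).
‖u_3‖ = 2.4769, so e_3 = (-0.0524, 0.5373, 0.1638, -0.8256).
Qᵀb = (-0.1491, 1.2713, -4.1610).
Back-substitute: x_3 = -4.1610/2.4769 = -1.6799.
x_2 = (1.2713 − 3.5274·(-1.6799))/4.9643 = 1.4497.
x_1 = (-0.1491 − 2.0870·1.4497 − 1.1926·(-1.6799))/6.7082 = -0.1746.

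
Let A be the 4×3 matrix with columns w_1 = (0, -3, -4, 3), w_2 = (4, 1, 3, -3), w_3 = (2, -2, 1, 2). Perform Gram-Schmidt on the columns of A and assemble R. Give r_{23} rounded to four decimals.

r_{23} = 2.0348

w_1 = (0, -3, -4, 3); ‖w_1‖ = 5.8310, so q_1 = (0.0000, -0.5145, -0.6860, 0.5145).
q_1·w_2 = 0.0000·4 + (-0.5145)·1 + (-0.6860)·3 + 0.5145·(-3) = -4.1160.
u_2 = w_2 + 4.1160·q_1 = (4.0000, -1.1176, 0.1765, -0.8824).
‖u_2‖ = 4.2496, so q_2 = (0.9413, -0.2630, 0.0415, -0.2076).
r_{23} = q_2·w_3 = 2.0348.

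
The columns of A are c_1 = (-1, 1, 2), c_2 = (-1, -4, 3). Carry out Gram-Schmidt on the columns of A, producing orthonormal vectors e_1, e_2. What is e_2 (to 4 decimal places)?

e_2 = (-0.1010, -0.9091, 0.4041)

e_1 = c_1/‖c_1‖ = (-1, 1, 2)/2.4495 = (-0.4082, 0.4082, 0.8165).
r_{12} = e_1·c_2 = 1.2247.
u_2 = c_2 − 1.2247·e_1 = (-0.5000, -4.5000, 2.0000).
‖u_2‖ = 4.9497, so e_2 = (-0.1010, -0.9091, 0.4041).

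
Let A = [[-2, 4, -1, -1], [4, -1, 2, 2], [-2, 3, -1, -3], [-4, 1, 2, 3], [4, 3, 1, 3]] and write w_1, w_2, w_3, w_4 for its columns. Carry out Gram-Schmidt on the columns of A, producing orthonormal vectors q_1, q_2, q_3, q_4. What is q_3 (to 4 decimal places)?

w_1 = (-2, 4, -2, -4, 4); ‖w_1‖ = 7.4833, so q_1 = (-0.2673, 0.5345, -0.2673, -0.5345, 0.5345).
q_1·w_2 = (-0.2673)·4 + 0.5345·(-1) + (-0.2673)·3 + (-0.5345)·1 + 0.5345·3 = -1.3363.
u_2 = w_2 + 1.3363·q_1 = (3.6429, -0.2857, 2.6429, 0.2857, 3.7143).
‖u_2‖ = 5.8493, so q_2 = (0.6228, -0.0488, 0.4518, 0.0488, 0.6350).
q_1·w_3 = (-0.2673)·(-1) + 0.5345·2 + (-0.2673)·(-1) + (-0.5345)·2 + 0.5345·1 = 1.0690; q_2·w_3 = 0.6228·(-1) + (-0.0488)·2 + 0.4518·(-1) + 0.0488·2 + 0.6350·1 = -0.4396.
u_3 = w_3 − 1.0690·q_1 + 0.4396·q_2 = (-0.4405, 1.4071, -0.5157, 2.5929, 0.7077).
‖u_3‖ = 3.1087, so q_3 = (-0.1417, 0.4526, -0.1659, 0.8341, 0.2277).

q_3 = (-0.1417, 0.4526, -0.1659, 0.8341, 0.2277)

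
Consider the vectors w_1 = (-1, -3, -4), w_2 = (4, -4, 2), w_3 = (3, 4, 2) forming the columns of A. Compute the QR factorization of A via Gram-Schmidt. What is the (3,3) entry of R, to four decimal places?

r_{33} = 2.9417

e_1 = w_1/‖w_1‖ = (-1, -3, -4)/5.0990 = (-0.1961, -0.5883, -0.7845).
r_{12} = e_1·w_2 = 0.0000.
u_2 = w_2 + 0.0000·e_1 = (4.0000, -4.0000, 2.0000).
‖u_2‖ = 6.0000, so e_2 = (0.6667, -0.6667, 0.3333).
r_{13} = e_1·w_3 = -4.5107; r_{23} = e_2·w_3 = 0.0000.
u_3 = w_3 + 4.5107·e_1 − 0.0000·e_2 = (2.1154, 1.3462, -1.5385).
r_{33} = ‖u_3‖ = 2.9417.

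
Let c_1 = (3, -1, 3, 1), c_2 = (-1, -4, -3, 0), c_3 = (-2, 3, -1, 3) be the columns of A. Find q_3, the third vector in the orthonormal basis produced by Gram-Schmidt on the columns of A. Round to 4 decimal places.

c_1 = (3, -1, 3, 1); ‖c_1‖ = 4.4721, so q_1 = (0.6708, -0.2236, 0.6708, 0.2236).
q_1·c_2 = 0.6708·(-1) + (-0.2236)·(-4) + 0.6708·(-3) + 0.2236·0 = -1.7889.
u_2 = c_2 + 1.7889·q_1 = (0.2000, -4.4000, -1.8000, 0.4000).
‖u_2‖ = 4.7749, so q_2 = (0.0419, -0.9215, -0.3770, 0.0838).
q_1·c_3 = 0.6708·(-2) + (-0.2236)·3 + 0.6708·(-1) + 0.2236·3 = -2.0125; q_2·c_3 = 0.0419·(-2) + (-0.9215)·3 + (-0.3770)·(-1) + 0.0838·3 = -2.2199.
u_3 = c_3 + 2.0125·q_1 + 2.2199·q_2 = (-0.5570, 0.5044, -0.4868, 3.6360).
‖u_3‖ = 3.7446, so q_3 = (-0.1488, 0.1347, -0.1300, 0.9710).

q_3 = (-0.1488, 0.1347, -0.1300, 0.9710)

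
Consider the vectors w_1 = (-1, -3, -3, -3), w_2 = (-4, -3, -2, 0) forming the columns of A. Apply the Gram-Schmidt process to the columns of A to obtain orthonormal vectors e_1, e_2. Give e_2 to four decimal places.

e_2 = (-0.8276, -0.2403, 0.0089, 0.5072)

w_1 = (-1, -3, -3, -3); ‖w_1‖ = 5.2915, so e_1 = (-0.1890, -0.5669, -0.5669, -0.5669).
e_1·w_2 = (-0.1890)·(-4) + (-0.5669)·(-3) + (-0.5669)·(-2) + (-0.5669)·0 = 3.5907.
u_2 = w_2 − 3.5907·e_1 = (-3.3214, -0.9643, 0.0357, 2.0357).
‖u_2‖ = 4.0134, so e_2 = (-0.8276, -0.2403, 0.0089, 0.5072).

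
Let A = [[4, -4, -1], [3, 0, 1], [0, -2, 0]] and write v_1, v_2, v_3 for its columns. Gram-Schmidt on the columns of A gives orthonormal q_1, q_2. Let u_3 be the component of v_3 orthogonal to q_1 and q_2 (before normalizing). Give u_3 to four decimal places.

u_3 = (-0.3443, 0.4590, 0.6885)

v_1 = (4, 3, 0); ‖v_1‖ = 5.0000, so q_1 = (0.8000, 0.6000, 0.0000).
q_1·v_2 = 0.8000·(-4) + 0.6000·0 + 0.0000·(-2) = -3.2000.
u_2 = v_2 + 3.2000·q_1 = (-1.4400, 1.9200, -2.0000).
‖u_2‖ = 3.1241, so q_2 = (-0.4609, 0.6146, -0.6402).
q_1·v_3 = 0.8000·(-1) + 0.6000·1 + 0.0000·0 = -0.2000; q_2·v_3 = (-0.4609)·(-1) + 0.6146·1 + (-0.6402)·0 = 1.0755.
u_3 = v_3 + 0.2000·q_1 − 1.0755·q_2 = (-0.3443, 0.4590, 0.6885).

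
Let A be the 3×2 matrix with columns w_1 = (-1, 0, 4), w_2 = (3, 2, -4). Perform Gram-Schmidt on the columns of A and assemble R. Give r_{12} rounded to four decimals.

w_1 = (-1, 0, 4); ‖w_1‖ = 4.1231, so q_1 = (-0.2425, 0.0000, 0.9701).
r_{12} = q_1·w_2 = -4.6082.

r_{12} = -4.6082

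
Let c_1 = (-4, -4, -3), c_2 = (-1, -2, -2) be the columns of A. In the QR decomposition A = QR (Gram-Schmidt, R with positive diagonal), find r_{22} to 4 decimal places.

r_{22} = 1.0476

c_1 = (-4, -4, -3); ‖c_1‖ = 6.4031, so q_1 = (-0.6247, -0.6247, -0.4685).
q_1·c_2 = (-0.6247)·(-1) + (-0.6247)·(-2) + (-0.4685)·(-2) = 2.8111.
u_2 = c_2 − 2.8111·q_1 = (0.7561, -0.2439, -0.6829).
r_{22} = ‖u_2‖ = 1.0476.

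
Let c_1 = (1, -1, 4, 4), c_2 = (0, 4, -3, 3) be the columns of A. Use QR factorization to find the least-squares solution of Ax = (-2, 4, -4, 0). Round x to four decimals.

x = (-0.5579, 0.7579)

q_1 = c_1/‖c_1‖ = (1, -1, 4, 4)/5.8310 = (0.1715, -0.1715, 0.6860, 0.6860).
r_{12} = q_1·c_2 = -0.6860.
u_2 = c_2 + 0.6860·q_1 = (0.1176, 3.8824, -2.5294, 3.4706).
‖u_2‖ = 5.7905, so q_2 = (0.0203, 0.6705, -0.4368, 0.5994).
Qᵀb = (-3.7730, 4.3886).
Back-substitute: x_2 = 4.3886/5.7905 = 0.7579.
x_1 = (-3.7730 + 0.6860·0.7579)/5.8310 = -0.5579.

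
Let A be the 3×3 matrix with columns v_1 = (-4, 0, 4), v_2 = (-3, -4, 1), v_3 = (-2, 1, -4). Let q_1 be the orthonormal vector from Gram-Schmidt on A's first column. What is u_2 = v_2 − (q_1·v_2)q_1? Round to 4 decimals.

u_2 = (-1.0000, -4.0000, -1.0000)

v_1 = (-4, 0, 4); ‖v_1‖ = 5.6569, so q_1 = (-0.7071, 0.0000, 0.7071).
q_1·v_2 = (-0.7071)·(-3) + 0.0000·(-4) + 0.7071·1 = 2.8284.
u_2 = v_2 − 2.8284·q_1 = (-1.0000, -4.0000, -1.0000).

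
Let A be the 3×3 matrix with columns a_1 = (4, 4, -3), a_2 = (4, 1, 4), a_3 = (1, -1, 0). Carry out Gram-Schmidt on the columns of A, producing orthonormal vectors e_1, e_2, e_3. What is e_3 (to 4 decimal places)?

e_3 = (0.5292, -0.7799, -0.3342)

a_1 = (4, 4, -3); ‖a_1‖ = 6.4031, so e_1 = (0.6247, 0.6247, -0.4685).
e_1·a_2 = 0.6247·4 + 0.6247·1 + (-0.4685)·4 = 1.2494.
u_2 = a_2 − 1.2494·e_1 = (3.2195, 0.2195, 4.5854).
‖u_2‖ = 5.6071, so e_2 = (0.5742, 0.0391, 0.8178).
e_1·a_3 = 0.6247·1 + 0.6247·(-1) + (-0.4685)·0 = 0.0000; e_2·a_3 = 0.5742·1 + 0.0391·(-1) + 0.8178·0 = 0.5350.
u_3 = a_3 + 0.0000·e_1 − 0.5350·e_2 = (0.6928, -1.0209, -0.4375).
‖u_3‖ = 1.3091, so e_3 = (0.5292, -0.7799, -0.3342).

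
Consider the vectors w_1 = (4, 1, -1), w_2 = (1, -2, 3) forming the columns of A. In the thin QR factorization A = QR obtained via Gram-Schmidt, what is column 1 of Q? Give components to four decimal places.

e_1 = (0.9428, 0.2357, -0.2357)

e_1 = w_1/‖w_1‖ = (4, 1, -1)/4.2426 = (0.9428, 0.2357, -0.2357).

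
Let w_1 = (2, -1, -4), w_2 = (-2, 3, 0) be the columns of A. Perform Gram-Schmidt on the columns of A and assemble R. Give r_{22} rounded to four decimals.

r_{22} = 3.2660

w_1 = (2, -1, -4); ‖w_1‖ = 4.5826, so e_1 = (0.4364, -0.2182, -0.8729).
e_1·w_2 = 0.4364·(-2) + (-0.2182)·3 + (-0.8729)·0 = -1.5275.
u_2 = w_2 + 1.5275·e_1 = (-1.3333, 2.6667, -1.3333).
r_{22} = ‖u_2‖ = 3.2660.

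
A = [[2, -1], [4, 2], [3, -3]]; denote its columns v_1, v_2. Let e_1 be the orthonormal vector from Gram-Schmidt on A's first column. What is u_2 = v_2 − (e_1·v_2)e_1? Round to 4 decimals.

u_2 = (-0.7931, 2.4138, -2.6897)

e_1 = v_1/‖v_1‖ = (2, 4, 3)/5.3852 = (0.3714, 0.7428, 0.5571).
r_{12} = e_1·v_2 = -0.5571.
u_2 = v_2 + 0.5571·e_1 = (-0.7931, 2.4138, -2.6897).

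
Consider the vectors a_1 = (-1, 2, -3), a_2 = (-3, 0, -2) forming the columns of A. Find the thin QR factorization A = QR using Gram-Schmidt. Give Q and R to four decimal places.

a_1 = (-1, 2, -3); ‖a_1‖ = 3.7417, so q_1 = (-0.2673, 0.5345, -0.8018).
q_1·a_2 = (-0.2673)·(-3) + 0.5345·0 + (-0.8018)·(-2) = 2.4054.
u_2 = a_2 − 2.4054·q_1 = (-2.3571, -1.2857, -0.0714).
‖u_2‖ = 2.6859, so q_2 = (-0.8776, -0.4787, -0.0266).

Q = [[-0.2673, -0.8776], [0.5345, -0.4787], [-0.8018, -0.0266]], R = [[3.7417, 2.4054], [0.0000, 2.6859]]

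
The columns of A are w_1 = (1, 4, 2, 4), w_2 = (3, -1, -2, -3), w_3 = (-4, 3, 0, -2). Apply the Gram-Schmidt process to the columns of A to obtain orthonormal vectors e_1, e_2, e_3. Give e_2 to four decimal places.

e_2 = (0.8876, 0.2150, -0.2774, -0.2982)

w_1 = (1, 4, 2, 4); ‖w_1‖ = 6.0828, so e_1 = (0.1644, 0.6576, 0.3288, 0.6576).
e_1·w_2 = 0.1644·3 + 0.6576·(-1) + 0.3288·(-2) + 0.6576·(-3) = -2.7948.
u_2 = w_2 + 2.7948·e_1 = (3.4595, 0.8378, -1.0811, -1.1622).
‖u_2‖ = 3.8973, so e_2 = (0.8876, 0.2150, -0.2774, -0.2982).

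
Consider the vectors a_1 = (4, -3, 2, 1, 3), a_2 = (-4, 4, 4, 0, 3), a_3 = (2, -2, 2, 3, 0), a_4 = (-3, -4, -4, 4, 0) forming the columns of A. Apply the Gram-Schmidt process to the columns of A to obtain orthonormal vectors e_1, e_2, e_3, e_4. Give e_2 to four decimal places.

e_2 = (-0.3912, 0.4296, 0.6217, 0.0384, 0.5239)

e_1 = a_1/‖a_1‖ = (4, -3, 2, 1, 3)/6.2450 = (0.6405, -0.4804, 0.3203, 0.1601, 0.4804).
r_{12} = e_1·a_2 = -1.7614.
u_2 = a_2 + 1.7614·e_1 = (-2.8718, 3.1538, 4.5641, 0.2821, 3.8462).
‖u_2‖ = 7.3415, so e_2 = (-0.3912, 0.4296, 0.6217, 0.0384, 0.5239).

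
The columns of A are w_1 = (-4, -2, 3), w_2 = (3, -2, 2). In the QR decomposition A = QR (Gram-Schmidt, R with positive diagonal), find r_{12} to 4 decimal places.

r_{12} = -0.3714

w_1 = (-4, -2, 3); ‖w_1‖ = 5.3852, so e_1 = (-0.7428, -0.3714, 0.5571).
r_{12} = e_1·w_2 = -0.3714.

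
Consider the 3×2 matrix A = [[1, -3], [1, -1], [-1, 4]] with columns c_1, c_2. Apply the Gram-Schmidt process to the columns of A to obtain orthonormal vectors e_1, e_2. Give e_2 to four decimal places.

e_1 = c_1/‖c_1‖ = (1, 1, -1)/1.7321 = (0.5774, 0.5774, -0.5774).
r_{12} = e_1·c_2 = -4.6188.
u_2 = c_2 + 4.6188·e_1 = (-0.3333, 1.6667, 1.3333).
‖u_2‖ = 2.1602, so e_2 = (-0.1543, 0.7715, 0.6172).

e_2 = (-0.1543, 0.7715, 0.6172)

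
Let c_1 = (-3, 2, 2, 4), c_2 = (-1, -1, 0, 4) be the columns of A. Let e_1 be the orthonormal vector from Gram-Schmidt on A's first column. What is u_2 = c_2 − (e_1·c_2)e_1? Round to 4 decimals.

u_2 = (0.5455, -2.0303, -1.0303, 1.9394)

c_1 = (-3, 2, 2, 4); ‖c_1‖ = 5.7446, so e_1 = (-0.5222, 0.3482, 0.3482, 0.6963).
e_1·c_2 = (-0.5222)·(-1) + 0.3482·(-1) + 0.3482·0 + 0.6963·4 = 2.9593.
u_2 = c_2 − 2.9593·e_1 = (0.5455, -2.0303, -1.0303, 1.9394).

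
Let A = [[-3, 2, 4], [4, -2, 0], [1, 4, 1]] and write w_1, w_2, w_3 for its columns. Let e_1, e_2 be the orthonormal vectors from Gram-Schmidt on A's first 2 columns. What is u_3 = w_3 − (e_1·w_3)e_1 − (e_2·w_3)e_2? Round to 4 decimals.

w_1 = (-3, 4, 1); ‖w_1‖ = 5.0990, so e_1 = (-0.5883, 0.7845, 0.1961).
e_1·w_2 = (-0.5883)·2 + 0.7845·(-2) + 0.1961·4 = -1.9612.
u_2 = w_2 + 1.9612·e_1 = (0.8462, -0.4615, 4.3846).
‖u_2‖ = 4.4893, so e_2 = (0.1885, -0.1028, 0.9767).
e_1·w_3 = (-0.5883)·4 + 0.7845·0 + 0.1961·1 = -2.1573; e_2·w_3 = 0.1885·4 + (-0.1028)·0 + 0.9767·1 = 1.7306.
u_3 = w_3 + 2.1573·e_1 − 1.7306·e_2 = (2.4046, 1.8702, -0.2672).

u_3 = (2.4046, 1.8702, -0.2672)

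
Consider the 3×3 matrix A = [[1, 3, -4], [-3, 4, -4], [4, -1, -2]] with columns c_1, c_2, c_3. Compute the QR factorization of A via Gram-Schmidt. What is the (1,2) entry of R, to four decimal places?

c_1 = (1, -3, 4); ‖c_1‖ = 5.0990, so e_1 = (0.1961, -0.5883, 0.7845).
r_{12} = e_1·c_2 = -2.5495.

r_{12} = -2.5495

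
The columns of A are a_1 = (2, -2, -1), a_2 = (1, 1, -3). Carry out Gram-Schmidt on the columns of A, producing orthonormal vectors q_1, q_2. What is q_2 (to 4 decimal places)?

q_2 = (0.1054, 0.5270, -0.8433)

q_1 = a_1/‖a_1‖ = (2, -2, -1)/3.0000 = (0.6667, -0.6667, -0.3333).
r_{12} = q_1·a_2 = 1.0000.
u_2 = a_2 − 1.0000·q_1 = (0.3333, 1.6667, -2.6667).
‖u_2‖ = 3.1623, so q_2 = (0.1054, 0.5270, -0.8433).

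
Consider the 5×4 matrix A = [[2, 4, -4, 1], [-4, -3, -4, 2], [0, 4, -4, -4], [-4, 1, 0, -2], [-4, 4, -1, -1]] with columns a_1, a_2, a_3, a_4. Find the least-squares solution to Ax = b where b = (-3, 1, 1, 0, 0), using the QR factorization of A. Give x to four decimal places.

x = (-0.1153, -0.4450, -0.0502, -0.5668)

a_1 = (2, -4, 0, -4, -4); ‖a_1‖ = 7.2111, so e_1 = (0.2774, -0.5547, 0.0000, -0.5547, -0.5547).
e_1·a_2 = 0.2774·4 + (-0.5547)·(-3) + 0.0000·4 + (-0.5547)·1 + (-0.5547)·4 = 0.0000.
u_2 = a_2 + 0.0000·e_1 = (4.0000, -3.0000, 4.0000, 1.0000, 4.0000).
‖u_2‖ = 7.6158, so e_2 = (0.5252, -0.3939, 0.5252, 0.1313, 0.5252).
e_1·a_3 = 0.2774·(-4) + (-0.5547)·(-4) + 0.0000·(-4) + (-0.5547)·0 + (-0.5547)·(-1) = 1.6641; e_2·a_3 = 0.5252·(-4) + (-0.3939)·(-4) + 0.5252·(-4) + 0.1313·0 + 0.5252·(-1) = -3.1514.
u_3 = a_3 − 1.6641·e_1 + 3.1514·e_2 = (-2.8064, -4.3183, -2.3448, 1.3369, 1.5782).
‖u_3‖ = 6.0249, so e_3 = (-0.4658, -0.7167, -0.3892, 0.2219, 0.2620).
e_1·a_4 = 0.2774·1 + (-0.5547)·2 + 0.0000·(-4) + (-0.5547)·(-2) + (-0.5547)·(-1) = 0.8321; e_2·a_4 = 0.5252·1 + (-0.3939)·2 + 0.5252·(-4) + 0.1313·(-2) + 0.5252·(-1) = -3.1514; e_3·a_4 = (-0.4658)·1 + (-0.7167)·2 + (-0.3892)·(-4) + 0.2219·(-2) + 0.2620·(-1) = -1.0483.
u_4 = a_4 − 0.8321·e_1 + 3.1514·e_2 + 1.0483·e_3 = (1.9361, 0.4688, -2.7528, -0.8921, 1.3913).
‖u_4‖ = 3.7786, so e_4 = (0.5124, 0.1241, -0.7285, -0.2361, 0.3682).
Qᵀb = (-1.3868, -1.4444, 0.2915, -2.1416).
Back-substitute: x_4 = -2.1416/3.7786 = -0.5668.
x_3 = (0.2915 + 1.0483·(-0.5668))/6.0249 = -0.0502.
x_2 = (-1.4444 + 3.1514·(-0.0502) + 3.1514·(-0.5668))/7.6158 = -0.4450.
x_1 = (-1.3868 + 0.0000·(-0.4450) − 1.6641·(-0.0502) − 0.8321·(-0.5668))/7.2111 = -0.1153.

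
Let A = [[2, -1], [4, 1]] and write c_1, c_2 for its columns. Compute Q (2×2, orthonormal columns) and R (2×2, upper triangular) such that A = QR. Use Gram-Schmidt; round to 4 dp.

c_1 = (2, 4); ‖c_1‖ = 4.4721, so q_1 = (0.4472, 0.8944).
q_1·c_2 = 0.4472·(-1) + 0.8944·1 = 0.4472.
u_2 = c_2 − 0.4472·q_1 = (-1.2000, 0.6000).
‖u_2‖ = 1.3416, so q_2 = (-0.8944, 0.4472).

Q = [[0.4472, -0.8944], [0.8944, 0.4472]], R = [[4.4721, 0.4472], [0.0000, 1.3416]]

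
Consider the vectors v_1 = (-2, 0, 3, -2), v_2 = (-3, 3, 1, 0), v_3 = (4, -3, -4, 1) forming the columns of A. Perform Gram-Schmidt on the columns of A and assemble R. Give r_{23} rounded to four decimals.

e_1 = v_1/‖v_1‖ = (-2, 0, 3, -2)/4.1231 = (-0.4851, 0.0000, 0.7276, -0.4851).
r_{12} = e_1·v_2 = 2.1828.
u_2 = v_2 − 2.1828·e_1 = (-1.9412, 3.0000, -0.5882, 1.0588).
‖u_2‖ = 3.7730, so e_2 = (-0.5145, 0.7951, -0.1559, 0.2806).
r_{23} = e_2·v_3 = -3.5391.

r_{23} = -3.5391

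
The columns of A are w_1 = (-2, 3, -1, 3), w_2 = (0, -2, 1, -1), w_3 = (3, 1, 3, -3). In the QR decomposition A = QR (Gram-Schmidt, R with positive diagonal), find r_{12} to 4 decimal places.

r_{12} = -2.0851

w_1 = (-2, 3, -1, 3); ‖w_1‖ = 4.7958, so e_1 = (-0.4170, 0.6255, -0.2085, 0.6255).
r_{12} = e_1·w_2 = -2.0851.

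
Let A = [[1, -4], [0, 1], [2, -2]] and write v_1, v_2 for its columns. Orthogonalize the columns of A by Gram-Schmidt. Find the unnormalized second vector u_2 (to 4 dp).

u_2 = (-2.4000, 1.0000, 1.2000)

v_1 = (1, 0, 2); ‖v_1‖ = 2.2361, so e_1 = (0.4472, 0.0000, 0.8944).
e_1·v_2 = 0.4472·(-4) + 0.0000·1 + 0.8944·(-2) = -3.5777.
u_2 = v_2 + 3.5777·e_1 = (-2.4000, 1.0000, 1.2000).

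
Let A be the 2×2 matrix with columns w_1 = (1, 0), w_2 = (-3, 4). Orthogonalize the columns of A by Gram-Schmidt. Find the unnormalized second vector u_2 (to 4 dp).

w_1 = (1, 0); ‖w_1‖ = 1.0000, so e_1 = (1.0000, 0.0000).
e_1·w_2 = 1.0000·(-3) + 0.0000·4 = -3.0000.
u_2 = w_2 + 3.0000·e_1 = (0.0000, 4.0000).

u_2 = (0.0000, 4.0000)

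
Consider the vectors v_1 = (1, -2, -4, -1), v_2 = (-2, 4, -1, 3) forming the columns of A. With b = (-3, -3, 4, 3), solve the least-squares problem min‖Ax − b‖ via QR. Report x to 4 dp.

x = (-0.8446, -0.2867)

v_1 = (1, -2, -4, -1); ‖v_1‖ = 4.6904, so e_1 = (0.2132, -0.4264, -0.8528, -0.2132).
e_1·v_2 = 0.2132·(-2) + (-0.4264)·4 + (-0.8528)·(-1) + (-0.2132)·3 = -1.9188.
u_2 = v_2 + 1.9188·e_1 = (-1.5909, 3.1818, -2.6364, 2.5909).
‖u_2‖ = 5.1301, so e_2 = (-0.3101, 0.6202, -0.5139, 0.5050).
Qᵀb = (-3.4112, -1.4708).
Back-substitute: x_2 = -1.4708/5.1301 = -0.2867.
x_1 = (-3.4112 + 1.9188·(-0.2867))/4.6904 = -0.8446.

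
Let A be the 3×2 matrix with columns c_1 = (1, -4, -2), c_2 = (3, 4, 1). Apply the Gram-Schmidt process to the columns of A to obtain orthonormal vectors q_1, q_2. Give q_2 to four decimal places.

q_2 = (0.9500, 0.2923, -0.1096)

c_1 = (1, -4, -2); ‖c_1‖ = 4.5826, so q_1 = (0.2182, -0.8729, -0.4364).
q_1·c_2 = 0.2182·3 + (-0.8729)·4 + (-0.4364)·1 = -3.2733.
u_2 = c_2 + 3.2733·q_1 = (3.7143, 1.1429, -0.4286).
‖u_2‖ = 3.9097, so q_2 = (0.9500, 0.2923, -0.1096).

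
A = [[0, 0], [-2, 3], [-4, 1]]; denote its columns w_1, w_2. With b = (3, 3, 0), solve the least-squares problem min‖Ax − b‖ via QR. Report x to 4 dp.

w_1 = (0, -2, -4); ‖w_1‖ = 4.4721, so q_1 = (0.0000, -0.4472, -0.8944).
q_1·w_2 = 0.0000·0 + (-0.4472)·3 + (-0.8944)·1 = -2.2361.
u_2 = w_2 + 2.2361·q_1 = (0.0000, 2.0000, -1.0000).
‖u_2‖ = 2.2361, so q_2 = (0.0000, 0.8944, -0.4472).
Qᵀb = (-1.3416, 2.6833).
Back-substitute: x_2 = 2.6833/2.2361 = 1.2000.
x_1 = (-1.3416 + 2.2361·1.2000)/4.4721 = 0.3000.

x = (0.3000, 1.2000)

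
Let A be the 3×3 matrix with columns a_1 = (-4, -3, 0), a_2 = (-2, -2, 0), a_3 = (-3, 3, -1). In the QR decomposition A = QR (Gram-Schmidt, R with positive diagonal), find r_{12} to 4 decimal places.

r_{12} = 2.8000

e_1 = a_1/‖a_1‖ = (-4, -3, 0)/5.0000 = (-0.8000, -0.6000, 0.0000).
r_{12} = e_1·a_2 = 2.8000.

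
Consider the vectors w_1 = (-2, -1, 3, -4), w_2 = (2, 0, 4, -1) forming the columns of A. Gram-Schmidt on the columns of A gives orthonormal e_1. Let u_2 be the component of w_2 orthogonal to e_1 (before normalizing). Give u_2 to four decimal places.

w_1 = (-2, -1, 3, -4); ‖w_1‖ = 5.4772, so e_1 = (-0.3651, -0.1826, 0.5477, -0.7303).
e_1·w_2 = (-0.3651)·2 + (-0.1826)·0 + 0.5477·4 + (-0.7303)·(-1) = 2.1909.
u_2 = w_2 − 2.1909·e_1 = (2.8000, 0.4000, 2.8000, 0.6000).

u_2 = (2.8000, 0.4000, 2.8000, 0.6000)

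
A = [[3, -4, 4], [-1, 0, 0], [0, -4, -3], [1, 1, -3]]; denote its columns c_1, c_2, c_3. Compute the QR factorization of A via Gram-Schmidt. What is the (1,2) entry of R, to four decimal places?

r_{12} = -3.3166

q_1 = c_1/‖c_1‖ = (3, -1, 0, 1)/3.3166 = (0.9045, -0.3015, 0.0000, 0.3015).
r_{12} = q_1·c_2 = -3.3166.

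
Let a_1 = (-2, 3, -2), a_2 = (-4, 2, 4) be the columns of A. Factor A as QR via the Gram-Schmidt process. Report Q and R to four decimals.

q_1 = a_1/‖a_1‖ = (-2, 3, -2)/4.1231 = (-0.4851, 0.7276, -0.4851).
r_{12} = q_1·a_2 = 1.4552.
u_2 = a_2 − 1.4552·q_1 = (-3.2941, 0.9412, 4.7059).
‖u_2‖ = 5.8209, so q_2 = (-0.5659, 0.1617, 0.8085).

Q = [[-0.4851, -0.5659], [0.7276, 0.1617], [-0.4851, 0.8085]], R = [[4.1231, 1.4552], [0.0000, 5.8209]]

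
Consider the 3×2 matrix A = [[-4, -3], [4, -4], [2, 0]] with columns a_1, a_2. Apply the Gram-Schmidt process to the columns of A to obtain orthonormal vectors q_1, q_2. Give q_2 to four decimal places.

q_1 = a_1/‖a_1‖ = (-4, 4, 2)/6.0000 = (-0.6667, 0.6667, 0.3333).
r_{12} = q_1·a_2 = -0.6667.
u_2 = a_2 + 0.6667·q_1 = (-3.4444, -3.5556, 0.2222).
‖u_2‖ = 4.9554, so q_2 = (-0.6951, -0.7175, 0.0448).

q_2 = (-0.6951, -0.7175, 0.0448)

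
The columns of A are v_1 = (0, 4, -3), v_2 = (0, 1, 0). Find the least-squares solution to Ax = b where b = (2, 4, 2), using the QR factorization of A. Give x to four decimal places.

x = (-0.6667, 6.6667)

v_1 = (0, 4, -3); ‖v_1‖ = 5.0000, so q_1 = (0.0000, 0.8000, -0.6000).
q_1·v_2 = 0.0000·0 + 0.8000·1 + (-0.6000)·0 = 0.8000.
u_2 = v_2 − 0.8000·q_1 = (0.0000, 0.3600, 0.4800).
‖u_2‖ = 0.6000, so q_2 = (0.0000, 0.6000, 0.8000).
Qᵀb = (2.0000, 4.0000).
Back-substitute: x_2 = 4.0000/0.6000 = 6.6667.
x_1 = (2.0000 − 0.8000·6.6667)/5.0000 = -0.6667.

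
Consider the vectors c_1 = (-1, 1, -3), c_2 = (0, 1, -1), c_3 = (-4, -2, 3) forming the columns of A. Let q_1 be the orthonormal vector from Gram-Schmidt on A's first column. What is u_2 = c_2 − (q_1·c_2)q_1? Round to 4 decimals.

u_2 = (0.3636, 0.6364, 0.0909)

c_1 = (-1, 1, -3); ‖c_1‖ = 3.3166, so q_1 = (-0.3015, 0.3015, -0.9045).
q_1·c_2 = (-0.3015)·0 + 0.3015·1 + (-0.9045)·(-1) = 1.2060.
u_2 = c_2 − 1.2060·q_1 = (0.3636, 0.6364, 0.0909).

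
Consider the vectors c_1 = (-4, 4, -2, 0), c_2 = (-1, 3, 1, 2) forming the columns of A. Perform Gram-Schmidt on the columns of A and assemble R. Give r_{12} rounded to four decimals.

e_1 = c_1/‖c_1‖ = (-4, 4, -2, 0)/6.0000 = (-0.6667, 0.6667, -0.3333, 0.0000).
r_{12} = e_1·c_2 = 2.3333.

r_{12} = 2.3333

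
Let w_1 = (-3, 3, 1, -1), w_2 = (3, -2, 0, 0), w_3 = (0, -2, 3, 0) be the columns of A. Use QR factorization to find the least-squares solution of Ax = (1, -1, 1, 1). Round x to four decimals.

w_1 = (-3, 3, 1, -1); ‖w_1‖ = 4.4721, so e_1 = (-0.6708, 0.6708, 0.2236, -0.2236).
e_1·w_2 = (-0.6708)·3 + 0.6708·(-2) + 0.2236·0 + (-0.2236)·0 = -3.3541.
u_2 = w_2 + 3.3541·e_1 = (0.7500, 0.2500, 0.7500, -0.7500).
‖u_2‖ = 1.3229, so e_2 = (0.5669, 0.1890, 0.5669, -0.5669).
e_1·w_3 = (-0.6708)·0 + 0.6708·(-2) + 0.2236·3 + (-0.2236)·0 = -0.6708; e_2·w_3 = 0.5669·0 + 0.1890·(-2) + 0.5669·3 + (-0.5669)·0 = 1.3229.
u_3 = w_3 + 0.6708·e_1 − 1.3229·e_2 = (-1.2000, -1.8000, 2.4000, 0.6000).
‖u_3‖ = 3.2863, so e_3 = (-0.3651, -0.5477, 0.7303, 0.1826).
Qᵀb = (-1.3416, 0.3780, 1.0954).
Back-substitute: x_3 = 1.0954/3.2863 = 0.3333.
x_2 = (0.3780 − 1.3229·0.3333)/1.3229 = -0.0476.
x_1 = (-1.3416 + 3.3541·(-0.0476) + 0.6708·0.3333)/4.4721 = -0.2857.

x = (-0.2857, -0.0476, 0.3333)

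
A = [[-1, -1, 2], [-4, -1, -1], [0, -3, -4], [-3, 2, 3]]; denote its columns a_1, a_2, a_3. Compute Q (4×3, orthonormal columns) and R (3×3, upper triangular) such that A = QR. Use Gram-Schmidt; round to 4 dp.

Q = [[-0.1961, -0.2685, 0.9430], [-0.7845, -0.2983, -0.2565], [0.0000, -0.7756, -0.2104], [-0.5883, 0.4872, 0.0277]], R = [[5.0990, -0.1961, -1.3728], [0.0000, 3.8680, 4.3254], [0.0000, 0.0000, 3.0669]]

q_1 = a_1/‖a_1‖ = (-1, -4, 0, -3)/5.0990 = (-0.1961, -0.7845, 0.0000, -0.5883).
r_{12} = q_1·a_2 = -0.1961.
u_2 = a_2 + 0.1961·q_1 = (-1.0385, -1.1538, -3.0000, 1.8846).
‖u_2‖ = 3.8680, so q_2 = (-0.2685, -0.2983, -0.7756, 0.4872).
r_{13} = q_1·a_3 = -1.3728; r_{23} = q_2·a_3 = 4.3254.
u_3 = a_3 + 1.3728·q_1 − 4.3254·q_2 = (2.8920, -0.7866, -0.6452, 0.0848).
‖u_3‖ = 3.0669, so q_3 = (0.9430, -0.2565, -0.2104, 0.0277).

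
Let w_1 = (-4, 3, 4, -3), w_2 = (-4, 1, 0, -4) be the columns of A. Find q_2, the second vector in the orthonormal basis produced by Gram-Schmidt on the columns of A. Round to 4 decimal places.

q_1 = w_1/‖w_1‖ = (-4, 3, 4, -3)/7.0711 = (-0.5657, 0.4243, 0.5657, -0.4243).
r_{12} = q_1·w_2 = 4.3841.
u_2 = w_2 − 4.3841·q_1 = (-1.5200, -0.8600, -2.4800, -2.1400).
‖u_2‖ = 3.7121, so q_2 = (-0.4095, -0.2317, -0.6681, -0.5765).

q_2 = (-0.4095, -0.2317, -0.6681, -0.5765)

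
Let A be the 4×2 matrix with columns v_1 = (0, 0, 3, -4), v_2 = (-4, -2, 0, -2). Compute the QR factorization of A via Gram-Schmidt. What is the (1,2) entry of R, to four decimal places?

e_1 = v_1/‖v_1‖ = (0, 0, 3, -4)/5.0000 = (0.0000, 0.0000, 0.6000, -0.8000).
r_{12} = e_1·v_2 = 1.6000.

r_{12} = 1.6000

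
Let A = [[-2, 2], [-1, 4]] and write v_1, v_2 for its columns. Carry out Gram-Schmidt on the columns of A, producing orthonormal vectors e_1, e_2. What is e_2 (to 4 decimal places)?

e_2 = (-0.4472, 0.8944)

v_1 = (-2, -1); ‖v_1‖ = 2.2361, so e_1 = (-0.8944, -0.4472).
e_1·v_2 = (-0.8944)·2 + (-0.4472)·4 = -3.5777.
u_2 = v_2 + 3.5777·e_1 = (-1.2000, 2.4000).
‖u_2‖ = 2.6833, so e_2 = (-0.4472, 0.8944).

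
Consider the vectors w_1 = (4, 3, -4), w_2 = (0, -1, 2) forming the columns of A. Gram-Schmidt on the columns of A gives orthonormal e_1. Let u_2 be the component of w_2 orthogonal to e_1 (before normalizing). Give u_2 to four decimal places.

w_1 = (4, 3, -4); ‖w_1‖ = 6.4031, so e_1 = (0.6247, 0.4685, -0.6247).
e_1·w_2 = 0.6247·0 + 0.4685·(-1) + (-0.6247)·2 = -1.7179.
u_2 = w_2 + 1.7179·e_1 = (1.0732, -0.1951, 0.9268).

u_2 = (1.0732, -0.1951, 0.9268)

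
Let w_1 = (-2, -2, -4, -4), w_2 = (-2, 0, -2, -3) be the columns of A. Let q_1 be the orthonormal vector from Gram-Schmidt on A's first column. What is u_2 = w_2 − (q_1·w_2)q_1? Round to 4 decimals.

w_1 = (-2, -2, -4, -4); ‖w_1‖ = 6.3246, so q_1 = (-0.3162, -0.3162, -0.6325, -0.6325).
q_1·w_2 = (-0.3162)·(-2) + (-0.3162)·0 + (-0.6325)·(-2) + (-0.6325)·(-3) = 3.7947.
u_2 = w_2 − 3.7947·q_1 = (-0.8000, 1.2000, 0.4000, -0.6000).

u_2 = (-0.8000, 1.2000, 0.4000, -0.6000)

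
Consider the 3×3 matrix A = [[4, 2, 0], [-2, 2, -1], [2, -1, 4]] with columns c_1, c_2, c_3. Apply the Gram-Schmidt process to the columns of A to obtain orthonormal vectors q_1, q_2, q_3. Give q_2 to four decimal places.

q_2 = (0.5608, 0.7290, -0.3925)

q_1 = c_1/‖c_1‖ = (4, -2, 2)/4.8990 = (0.8165, -0.4082, 0.4082).
r_{12} = q_1·c_2 = 0.4082.
u_2 = c_2 − 0.4082·q_1 = (1.6667, 2.1667, -1.1667).
‖u_2‖ = 2.9721, so q_2 = (0.5608, 0.7290, -0.3925).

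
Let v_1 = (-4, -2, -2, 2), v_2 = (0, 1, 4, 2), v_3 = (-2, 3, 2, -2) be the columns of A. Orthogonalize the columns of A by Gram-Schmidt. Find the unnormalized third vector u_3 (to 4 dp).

u_3 = (-2.6087, 2.4058, 0.5362, -2.2754)

v_1 = (-4, -2, -2, 2); ‖v_1‖ = 5.2915, so q_1 = (-0.7559, -0.3780, -0.3780, 0.3780).
q_1·v_2 = (-0.7559)·0 + (-0.3780)·1 + (-0.3780)·4 + 0.3780·2 = -1.1339.
u_2 = v_2 + 1.1339·q_1 = (-0.8571, 0.5714, 3.5714, 2.4286).
‖u_2‖ = 4.4401, so q_2 = (-0.1930, 0.1287, 0.8044, 0.5470).
q_1·v_3 = (-0.7559)·(-2) + (-0.3780)·3 + (-0.3780)·2 + 0.3780·(-2) = -1.1339; q_2·v_3 = (-0.1930)·(-2) + 0.1287·3 + 0.8044·2 + 0.5470·(-2) = 1.2870.
u_3 = v_3 + 1.1339·q_1 − 1.2870·q_2 = (-2.6087, 2.4058, 0.5362, -2.2754).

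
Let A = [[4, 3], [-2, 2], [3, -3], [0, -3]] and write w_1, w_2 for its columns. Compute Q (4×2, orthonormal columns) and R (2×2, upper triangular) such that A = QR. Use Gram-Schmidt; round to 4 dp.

Q = [[0.7428, 0.5639], [-0.3714, 0.3470], [0.5571, -0.5205], [0.0000, -0.5391]], R = [[5.3852, -0.1857], [0.0000, 5.5647]]

e_1 = w_1/‖w_1‖ = (4, -2, 3, 0)/5.3852 = (0.7428, -0.3714, 0.5571, 0.0000).
r_{12} = e_1·w_2 = -0.1857.
u_2 = w_2 + 0.1857·e_1 = (3.1379, 1.9310, -2.8966, -3.0000).
‖u_2‖ = 5.5647, so e_2 = (0.5639, 0.3470, -0.5205, -0.5391).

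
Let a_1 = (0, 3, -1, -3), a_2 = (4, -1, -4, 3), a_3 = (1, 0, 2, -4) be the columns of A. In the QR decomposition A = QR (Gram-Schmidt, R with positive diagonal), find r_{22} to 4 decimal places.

a_1 = (0, 3, -1, -3); ‖a_1‖ = 4.3589, so e_1 = (0.0000, 0.6882, -0.2294, -0.6882).
e_1·a_2 = 0.0000·4 + 0.6882·(-1) + (-0.2294)·(-4) + (-0.6882)·3 = -1.8353.
u_2 = a_2 + 1.8353·e_1 = (4.0000, 0.2632, -4.4211, 1.7368).
r_{22} = ‖u_2‖ = 6.2154.

r_{22} = 6.2154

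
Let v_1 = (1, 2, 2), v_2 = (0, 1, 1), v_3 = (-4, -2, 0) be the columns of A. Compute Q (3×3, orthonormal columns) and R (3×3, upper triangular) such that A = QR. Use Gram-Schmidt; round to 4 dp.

Q = [[0.3333, -0.9428, 0.0000], [0.6667, 0.2357, -0.7071], [0.6667, 0.2357, 0.7071]], R = [[3.0000, 1.3333, -2.6667], [0.0000, 0.4714, 3.2998], [0.0000, 0.0000, 1.4142]]

v_1 = (1, 2, 2); ‖v_1‖ = 3.0000, so q_1 = (0.3333, 0.6667, 0.6667).
q_1·v_2 = 0.3333·0 + 0.6667·1 + 0.6667·1 = 1.3333.
u_2 = v_2 − 1.3333·q_1 = (-0.4444, 0.1111, 0.1111).
‖u_2‖ = 0.4714, so q_2 = (-0.9428, 0.2357, 0.2357).
q_1·v_3 = 0.3333·(-4) + 0.6667·(-2) + 0.6667·0 = -2.6667; q_2·v_3 = (-0.9428)·(-4) + 0.2357·(-2) + 0.2357·0 = 3.2998.
u_3 = v_3 + 2.6667·q_1 − 3.2998·q_2 = (0.0000, -1.0000, 1.0000).
‖u_3‖ = 1.4142, so q_3 = (0.0000, -0.7071, 0.7071).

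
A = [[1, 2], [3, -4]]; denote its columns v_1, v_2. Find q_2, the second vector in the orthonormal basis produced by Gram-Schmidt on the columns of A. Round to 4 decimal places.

q_1 = v_1/‖v_1‖ = (1, 3)/3.1623 = (0.3162, 0.9487).
r_{12} = q_1·v_2 = -3.1623.
u_2 = v_2 + 3.1623·q_1 = (3.0000, -1.0000).
‖u_2‖ = 3.1623, so q_2 = (0.9487, -0.3162).

q_2 = (0.9487, -0.3162)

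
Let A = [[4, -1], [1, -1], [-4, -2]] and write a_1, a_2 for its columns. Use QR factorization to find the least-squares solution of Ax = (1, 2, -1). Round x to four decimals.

a_1 = (4, 1, -4); ‖a_1‖ = 5.7446, so e_1 = (0.6963, 0.1741, -0.6963).
e_1·a_2 = 0.6963·(-1) + 0.1741·(-1) + (-0.6963)·(-2) = 0.5222.
u_2 = a_2 − 0.5222·e_1 = (-1.3636, -1.0909, -1.6364).
‖u_2‖ = 2.3932, so e_2 = (-0.5698, -0.4558, -0.6838).
Qᵀb = (1.7408, -0.7977).
Back-substitute: x_2 = -0.7977/2.3932 = -0.3333.
x_1 = (1.7408 − 0.5222·(-0.3333))/5.7446 = 0.3333.

x = (0.3333, -0.3333)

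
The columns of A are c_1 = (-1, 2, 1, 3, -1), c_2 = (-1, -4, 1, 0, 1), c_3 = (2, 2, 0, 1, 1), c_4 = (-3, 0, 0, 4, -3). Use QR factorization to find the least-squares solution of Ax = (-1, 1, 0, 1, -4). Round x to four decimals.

e_1 = c_1/‖c_1‖ = (-1, 2, 1, 3, -1)/4.0000 = (-0.2500, 0.5000, 0.2500, 0.7500, -0.2500).
r_{12} = e_1·c_2 = -1.7500.
u_2 = c_2 + 1.7500·e_1 = (-1.4375, -3.1250, 1.4375, 1.3125, 0.5625).
‖u_2‖ = 3.9922, so e_2 = (-0.3601, -0.7828, 0.3601, 0.3288, 0.1409).
r_{13} = e_1·c_3 = 1.0000; r_{23} = e_2·c_3 = -1.8161.
u_3 = c_3 − 1.0000·e_1 + 1.8161·e_2 = (1.5961, 0.0784, 0.4039, 0.8471, 1.5059).
‖u_3‖ = 2.3879, so e_3 = (0.6684, 0.0328, 0.1692, 0.3547, 0.6306).
r_{14} = e_1·c_4 = 4.5000; r_{24} = e_2·c_4 = 1.9726; r_{34} = e_3·c_4 = -2.4782.
u_4 = c_4 − 4.5000·e_1 − 1.9726·e_2 + 2.4782·e_3 = (0.4917, -0.6245, -1.4161, 0.8556, -0.5901).
‖u_4‖ = 1.9280, so e_4 = (0.2551, -0.3239, -0.7345, 0.4438, -0.3061).
Qᵀb = (2.5000, -0.6575, -2.8034, 1.0890).
Back-substitute: x_4 = 1.0890/1.9280 = 0.5648.
x_3 = (-2.8034 + 2.4782·0.5648)/2.3879 = -0.5878.
x_2 = (-0.6575 + 1.8161·(-0.5878) − 1.9726·0.5648)/3.9922 = -0.7112.
x_1 = (2.5000 + 1.7500·(-0.7112) − 1.0000·(-0.5878) − 4.5000·0.5648)/4.0000 = -0.1747.

x = (-0.1747, -0.7112, -0.5878, 0.5648)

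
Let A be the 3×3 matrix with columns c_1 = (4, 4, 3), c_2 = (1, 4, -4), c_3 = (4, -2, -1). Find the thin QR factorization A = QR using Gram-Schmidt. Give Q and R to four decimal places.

c_1 = (4, 4, 3); ‖c_1‖ = 6.4031, so q_1 = (0.6247, 0.6247, 0.4685).
q_1·c_2 = 0.6247·1 + 0.6247·4 + 0.4685·(-4) = 1.2494.
u_2 = c_2 − 1.2494·q_1 = (0.2195, 3.2195, -4.5854).
‖u_2‖ = 5.6071, so q_2 = (0.0391, 0.5742, -0.8178).
q_1·c_3 = 0.6247·4 + 0.6247·(-2) + 0.4685·(-1) = 0.7809; q_2·c_3 = 0.0391·4 + 0.5742·(-2) + (-0.8178)·(-1) = -0.1740.
u_3 = c_3 − 0.7809·q_1 + 0.1740·q_2 = (3.5190, -2.3879, -1.5081).
‖u_3‖ = 4.5122, so q_3 = (0.7799, -0.5292, -0.3342).

Q = [[0.6247, 0.0391, 0.7799], [0.6247, 0.5742, -0.5292], [0.4685, -0.8178, -0.3342]], R = [[6.4031, 1.2494, 0.7809], [0.0000, 5.6071, -0.1740], [0.0000, 0.0000, 4.5122]]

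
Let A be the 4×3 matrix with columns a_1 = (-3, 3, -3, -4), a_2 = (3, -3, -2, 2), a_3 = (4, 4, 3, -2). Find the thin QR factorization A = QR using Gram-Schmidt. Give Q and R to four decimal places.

a_1 = (-3, 3, -3, -4); ‖a_1‖ = 6.5574, so e_1 = (-0.4575, 0.4575, -0.4575, -0.6100).
e_1·a_2 = (-0.4575)·3 + 0.4575·(-3) + (-0.4575)·(-2) + (-0.6100)·2 = -3.0500.
u_2 = a_2 + 3.0500·e_1 = (1.6047, -1.6047, -3.3953, 0.1395).
‖u_2‖ = 4.0863, so e_2 = (0.3927, -0.3927, -0.8309, 0.0341).
e_1·a_3 = (-0.4575)·4 + 0.4575·4 + (-0.4575)·3 + (-0.6100)·(-2) = -0.1525; e_2·a_3 = 0.3927·4 + (-0.3927)·4 + (-0.8309)·3 + 0.0341·(-2) = -2.5610.
u_3 = a_3 + 0.1525·e_1 + 2.5610·e_2 = (4.9359, 3.0641, 0.8022, -2.0056).
‖u_3‖ = 6.1982, so e_3 = (0.7963, 0.4943, 0.1294, -0.3236).

Q = [[-0.4575, 0.3927, 0.7963], [0.4575, -0.3927, 0.4943], [-0.4575, -0.8309, 0.1294], [-0.6100, 0.0341, -0.3236]], R = [[6.5574, -3.0500, -0.1525], [0.0000, 4.0863, -2.5610], [0.0000, 0.0000, 6.1982]]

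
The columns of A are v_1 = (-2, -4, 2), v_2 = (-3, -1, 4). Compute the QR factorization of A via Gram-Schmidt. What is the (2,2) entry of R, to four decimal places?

r_{22} = 3.5355

e_1 = v_1/‖v_1‖ = (-2, -4, 2)/4.8990 = (-0.4082, -0.8165, 0.4082).
r_{12} = e_1·v_2 = 3.6742.
u_2 = v_2 − 3.6742·e_1 = (-1.5000, 2.0000, 2.5000).
r_{22} = ‖u_2‖ = 3.5355.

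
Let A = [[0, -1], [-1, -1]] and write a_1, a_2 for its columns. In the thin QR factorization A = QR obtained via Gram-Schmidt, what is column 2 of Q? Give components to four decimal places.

a_1 = (0, -1); ‖a_1‖ = 1.0000, so q_1 = (0.0000, -1.0000).
q_1·a_2 = 0.0000·(-1) + (-1.0000)·(-1) = 1.0000.
u_2 = a_2 − 1.0000·q_1 = (-1.0000, 0.0000).
‖u_2‖ = 1.0000, so q_2 = (-1.0000, 0.0000).

q_2 = (-1.0000, 0.0000)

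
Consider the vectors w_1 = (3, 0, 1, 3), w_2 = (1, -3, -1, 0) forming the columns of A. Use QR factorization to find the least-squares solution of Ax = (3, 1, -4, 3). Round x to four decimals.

e_1 = w_1/‖w_1‖ = (3, 0, 1, 3)/4.3589 = (0.6882, 0.0000, 0.2294, 0.6882).
r_{12} = e_1·w_2 = 0.4588.
u_2 = w_2 − 0.4588·e_1 = (0.6842, -3.0000, -1.1053, -0.3158).
‖u_2‖ = 3.2847, so e_2 = (0.2083, -0.9133, -0.3365, -0.0961).
Qᵀb = (3.2118, 0.7691).
Back-substitute: x_2 = 0.7691/3.2847 = 0.2341.
x_1 = (3.2118 − 0.4588·0.2341)/4.3589 = 0.7122.

x = (0.7122, 0.2341)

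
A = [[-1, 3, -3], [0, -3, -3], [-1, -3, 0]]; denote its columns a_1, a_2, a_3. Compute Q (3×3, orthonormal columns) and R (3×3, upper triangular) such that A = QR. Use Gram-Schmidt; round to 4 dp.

a_1 = (-1, 0, -1); ‖a_1‖ = 1.4142, so q_1 = (-0.7071, 0.0000, -0.7071).
q_1·a_2 = (-0.7071)·3 + 0.0000·(-3) + (-0.7071)·(-3) = 0.0000.
u_2 = a_2 + 0.0000·q_1 = (3.0000, -3.0000, -3.0000).
‖u_2‖ = 5.1962, so q_2 = (0.5774, -0.5774, -0.5774).
q_1·a_3 = (-0.7071)·(-3) + 0.0000·(-3) + (-0.7071)·0 = 2.1213; q_2·a_3 = 0.5774·(-3) + (-0.5774)·(-3) + (-0.5774)·0 = 0.0000.
u_3 = a_3 − 2.1213·q_1 + 0.0000·q_2 = (-1.5000, -3.0000, 1.5000).
‖u_3‖ = 3.6742, so q_3 = (-0.4082, -0.8165, 0.4082).

Q = [[-0.7071, 0.5774, -0.4082], [0.0000, -0.5774, -0.8165], [-0.7071, -0.5774, 0.4082]], R = [[1.4142, 0.0000, 2.1213], [0.0000, 5.1962, 0.0000], [0.0000, 0.0000, 3.6742]]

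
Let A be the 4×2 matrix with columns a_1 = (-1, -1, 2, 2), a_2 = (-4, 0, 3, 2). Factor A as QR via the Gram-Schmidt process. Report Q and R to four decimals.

q_1 = a_1/‖a_1‖ = (-1, -1, 2, 2)/3.1623 = (-0.3162, -0.3162, 0.6325, 0.6325).
r_{12} = q_1·a_2 = 4.4272.
u_2 = a_2 − 4.4272·q_1 = (-2.6000, 1.4000, 0.2000, -0.8000).
‖u_2‖ = 3.0659, so q_2 = (-0.8480, 0.4566, 0.0652, -0.2609).

Q = [[-0.3162, -0.8480], [-0.3162, 0.4566], [0.6325, 0.0652], [0.6325, -0.2609]], R = [[3.1623, 4.4272], [0.0000, 3.0659]]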